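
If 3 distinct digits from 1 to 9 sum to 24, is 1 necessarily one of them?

The only way to make 24 from 3 distinct digits is {7,8,9}, which does not contain 1.

No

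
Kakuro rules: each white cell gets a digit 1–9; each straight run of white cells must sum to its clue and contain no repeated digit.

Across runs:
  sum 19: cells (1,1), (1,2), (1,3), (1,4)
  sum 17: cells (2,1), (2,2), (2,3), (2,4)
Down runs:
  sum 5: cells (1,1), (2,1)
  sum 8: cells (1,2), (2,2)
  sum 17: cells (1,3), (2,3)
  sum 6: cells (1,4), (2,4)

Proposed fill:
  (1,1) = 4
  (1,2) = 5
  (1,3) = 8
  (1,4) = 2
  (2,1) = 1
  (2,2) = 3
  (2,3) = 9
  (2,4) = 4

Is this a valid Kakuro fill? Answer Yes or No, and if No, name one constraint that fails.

Yes

Across: 4+5+8+2=19; 1+3+9+4=17. Down: 4+1=5; 5+3=8; 8+9=17; 2+4=6. No digit repeats within any run.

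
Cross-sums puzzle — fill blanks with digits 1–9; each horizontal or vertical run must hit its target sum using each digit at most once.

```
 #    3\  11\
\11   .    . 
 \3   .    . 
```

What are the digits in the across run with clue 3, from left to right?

3 in 2 cells must be {1,2}.
The 11 across and the 3 down share only 2, so R1C1 = 2.
R1C2 = 11 − 2 = 9 completes the 11 across.
R2C1 = 3 − 2 = 1 completes the 3 down.
R2C2 = 3 − 1 = 2 completes the 3 across.

1, 2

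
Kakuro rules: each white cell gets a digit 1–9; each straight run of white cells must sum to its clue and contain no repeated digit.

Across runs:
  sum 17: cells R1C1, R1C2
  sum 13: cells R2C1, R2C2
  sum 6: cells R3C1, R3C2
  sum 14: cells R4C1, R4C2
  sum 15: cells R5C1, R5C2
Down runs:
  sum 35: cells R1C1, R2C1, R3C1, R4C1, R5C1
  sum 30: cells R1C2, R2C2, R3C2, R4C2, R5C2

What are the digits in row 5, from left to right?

17 in 2 cells must be {8,9}; 35 in 5 cells must be {5,6,7,8,9}.
Only 5 fits R3C1 under both its across sum 6 and down sum 35.
R3C2 = 6 − 5 = 1 completes the 6 across.
Nothing is forced directly, so branch on R4C2, whose candidates are 5 or 8 or 9. If R4C2 = 8: that forces R1C2 = 9, R4C1 = 6, R5C2 = 7, R1C1 = 8, R2C2 = 5, after which R5C1 would have to be in {8} for the 15 across but in {7,9} for the 35 down — contradiction. If R4C2 = 9: that forces R1C2 = 8, after which R4C1 would have to be in {5} for the 14 across but in {6,7,8,9} for the 35 down — contradiction. So R4C2 = 5.
R4C1 = 14 − 5 = 9 completes the 14 across.
R1C1 = 8: the only remaining digit allowed by both the 17 across and the 35 down.
R1C2 = 17 − 8 = 9 completes the 17 across.
Nothing is forced directly, so branch on R2C1, whose candidates are 6 or 7. If R2C1 = 7: then R2C2 would have to be in {6} for the 13 across but in {7,8} for the 30 down — contradiction. So R2C1 = 6.
R2C2 = 13 − 6 = 7 completes the 13 across.
R5C1 = 35 − 28 = 7 completes the 35 down.
R5C2 = 15 − 7 = 8 completes the 15 across.

7 8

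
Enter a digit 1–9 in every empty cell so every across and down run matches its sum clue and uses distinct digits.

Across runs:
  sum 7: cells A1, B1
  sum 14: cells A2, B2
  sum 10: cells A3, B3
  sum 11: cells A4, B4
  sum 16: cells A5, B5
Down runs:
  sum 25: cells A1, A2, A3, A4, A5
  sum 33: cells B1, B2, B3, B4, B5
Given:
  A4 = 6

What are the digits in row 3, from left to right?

16 in 2 cells must be {7,9}.
B4 = 11 − 6 = 5 completes the 11 across.
Given what's placed, B1 must be 4 to fit the 7 across and 33 down.
A1 = 7 − 4 = 3 completes the 7 across.
Nothing is forced directly, so branch on B2, whose candidates are 8 or 9. If B2 = 8: then A2 would have to be in {6} for the 14 across but in {1,2,4,5,7,8,9} for the 25 down — contradiction. So B2 = 9.
A2 = 14 − 9 = 5 completes the 14 across.
B5 = 7: the only remaining digit allowed by both the 16 across and the 33 down.
B3 = 33 − 25 = 8 completes the 33 down.
A5 = 16 − 7 = 9 completes the 16 across.
A3 = 10 − 8 = 2 completes the 10 across.

2 8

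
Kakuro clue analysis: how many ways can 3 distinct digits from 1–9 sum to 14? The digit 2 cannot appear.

5

3 distinct digits from 1–9 sum between 6 and 24.
Dropping sets that contain 2.
Enumerating: {1,4,9}, {1,5,8}, {1,6,7}, {3,4,7}, {3,5,6}.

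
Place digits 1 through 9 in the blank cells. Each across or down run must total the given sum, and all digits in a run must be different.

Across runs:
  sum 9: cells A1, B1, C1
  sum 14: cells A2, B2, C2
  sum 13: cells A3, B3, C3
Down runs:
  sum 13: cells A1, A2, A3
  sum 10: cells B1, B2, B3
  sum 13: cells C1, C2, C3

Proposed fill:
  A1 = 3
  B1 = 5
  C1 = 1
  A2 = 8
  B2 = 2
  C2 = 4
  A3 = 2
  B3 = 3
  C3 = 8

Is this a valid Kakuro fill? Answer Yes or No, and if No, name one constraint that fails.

Across: 3+5+1=9; 8+2+4=14; 2+3+8=13. Down: 3+8+2=13; 5+2+3=10; 1+4+8=13. No digit repeats within any run.

Yes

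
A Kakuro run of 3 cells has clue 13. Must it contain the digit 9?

No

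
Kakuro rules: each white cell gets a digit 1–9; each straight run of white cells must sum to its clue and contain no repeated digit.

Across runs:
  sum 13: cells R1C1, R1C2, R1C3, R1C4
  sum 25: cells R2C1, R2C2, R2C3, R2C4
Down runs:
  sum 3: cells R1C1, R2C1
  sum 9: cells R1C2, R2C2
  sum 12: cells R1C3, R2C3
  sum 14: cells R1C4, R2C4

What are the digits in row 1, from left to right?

1 3 4 5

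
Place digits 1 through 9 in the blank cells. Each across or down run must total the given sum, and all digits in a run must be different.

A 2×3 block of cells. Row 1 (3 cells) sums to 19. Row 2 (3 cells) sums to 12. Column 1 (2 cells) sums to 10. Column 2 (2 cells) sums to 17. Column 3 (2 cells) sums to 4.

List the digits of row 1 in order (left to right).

7 9 3

17 in 2 cells must be {8,9}; 4 in 2 cells must be {1,3}.
The 19 across and the 4 down share only 3, so (1,3) = 3.
(2,3) = 4 − 3 = 1 completes the 4 down.
Given what's placed, (1,2) must be 9 to fit the 19 across and 17 down.
(2,2) = 17 − 9 = 8 completes the 17 down.
(1,1) = 19 − 12 = 7 completes the 19 across.
(2,1) = 12 − 9 = 3 completes the 12 across.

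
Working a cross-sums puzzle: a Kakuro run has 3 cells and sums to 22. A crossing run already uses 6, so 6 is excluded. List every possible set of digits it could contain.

{5,8,9}

3 distinct digits from 1–9 sum between 6 and 24.
Dropping sets that contain 6.
Only one set works: {5,8,9}.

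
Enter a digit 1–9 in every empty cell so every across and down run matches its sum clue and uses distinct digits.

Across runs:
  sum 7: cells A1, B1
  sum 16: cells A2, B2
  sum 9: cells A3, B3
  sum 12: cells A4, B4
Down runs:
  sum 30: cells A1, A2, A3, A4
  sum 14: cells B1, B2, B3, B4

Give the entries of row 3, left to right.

7 2

16 in 2 cells must be {7,9}; 30 in 4 cells must be {6,7,8,9}.
Only 6 fits A1 under both its across sum 7 and down sum 30.
B1 = 7 − 6 = 1 completes the 7 across.
Given what's placed, B2 must be 7 to fit the 16 across and 14 down.
B4 = 4: the only remaining digit allowed by both the 12 across and the 14 down.
A2 = 16 − 7 = 9 completes the 16 across.
B3 = 14 − 12 = 2 completes the 14 down.
A4 = 12 − 4 = 8 completes the 12 across.
A3 = 9 − 2 = 7 completes the 9 across.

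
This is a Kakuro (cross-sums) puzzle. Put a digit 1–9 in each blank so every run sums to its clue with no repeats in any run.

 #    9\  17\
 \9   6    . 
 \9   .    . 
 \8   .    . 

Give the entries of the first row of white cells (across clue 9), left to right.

R1C2 = 9 − 6 = 3 completes the 9 across.
No cell is forced outright now. R2C1 can only be 1 or 2 (the digits allowed by both its 9 across and its 9 down). If R2C1 = 2: then R2C2 would have to be in {7} for the 9 across but in {5,6,8,9} for the 17 down — contradiction. So R2C1 = 1.
R2C2 = 9 − 1 = 8 completes the 9 across.
R3C1 = 9 − 7 = 2 completes the 9 down.
R3C2 = 8 − 2 = 6 completes the 8 across.

6 3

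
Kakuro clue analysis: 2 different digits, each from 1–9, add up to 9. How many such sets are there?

4

2 distinct digits from 1–9 sum between 3 and 17.
Enumerating: {1,8}, {2,7}, {3,6}, {4,5}.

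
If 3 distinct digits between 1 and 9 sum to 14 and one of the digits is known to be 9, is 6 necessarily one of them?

Counterexample: {1,4,9} sums to 14 under that restriction without using 6.

No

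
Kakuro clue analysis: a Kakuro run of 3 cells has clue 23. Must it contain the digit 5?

No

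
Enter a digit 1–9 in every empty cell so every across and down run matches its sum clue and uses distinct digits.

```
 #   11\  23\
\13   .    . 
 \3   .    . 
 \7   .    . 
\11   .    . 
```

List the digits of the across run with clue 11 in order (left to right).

3 in 2 cells must be {1,2}; 11 in 4 cells must be {1,2,3,5}.
Only 5 fits R1C1 under both its across sum 13 and down sum 11.
R1C2 = 13 − 5 = 8 completes the 13 across.
Nothing is forced directly, so branch on R4C1, whose candidates are 2 or 3. If R4C1 = 3: then R4C2 would have to be in {8} for the 11 across but in {1,2,3,4,5,6,7,9} for the 23 down — contradiction. So R4C1 = 2.
R2C1 = 1: the only remaining digit allowed by both the 3 across and the 11 down.
R2C2 = 3 − 1 = 2 completes the 3 across.
R3C1 = 11 − 8 = 3 completes the 11 down.
R3C2 = 7 − 3 = 4 completes the 7 across.
R4C2 = 11 − 2 = 9 completes the 11 across.

2, 9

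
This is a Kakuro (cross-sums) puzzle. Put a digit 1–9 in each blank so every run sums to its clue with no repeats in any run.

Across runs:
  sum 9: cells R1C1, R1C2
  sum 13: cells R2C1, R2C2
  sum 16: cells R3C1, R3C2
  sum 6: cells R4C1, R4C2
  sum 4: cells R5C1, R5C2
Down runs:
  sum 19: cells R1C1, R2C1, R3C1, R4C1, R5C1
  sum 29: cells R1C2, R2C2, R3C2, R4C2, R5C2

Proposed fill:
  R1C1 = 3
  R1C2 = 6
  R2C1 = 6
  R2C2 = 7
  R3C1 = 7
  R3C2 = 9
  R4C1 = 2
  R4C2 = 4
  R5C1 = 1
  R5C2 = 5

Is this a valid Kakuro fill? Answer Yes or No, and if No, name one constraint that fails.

No — the down run R1C2–R5C2 sums to 31, not 29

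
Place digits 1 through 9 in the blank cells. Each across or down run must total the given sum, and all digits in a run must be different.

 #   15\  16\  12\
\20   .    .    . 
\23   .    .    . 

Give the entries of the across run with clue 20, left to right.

9 7 4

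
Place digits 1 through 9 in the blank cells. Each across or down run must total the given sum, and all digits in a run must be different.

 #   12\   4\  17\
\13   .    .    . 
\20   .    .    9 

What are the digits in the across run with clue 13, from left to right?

4 in 2 cells must be {1,3}; 17 in 2 cells must be {8,9}.
R1C3 = 17 − 9 = 8 completes the 17 down.
R2C2 = 3: the only remaining digit allowed by both the 20 across and the 4 down.
R1C2 = 4 − 3 = 1 completes the 4 down.
R2C1 = 20 − 12 = 8 completes the 20 across.
R1C1 = 13 − 9 = 4 completes the 13 across.

4 1 8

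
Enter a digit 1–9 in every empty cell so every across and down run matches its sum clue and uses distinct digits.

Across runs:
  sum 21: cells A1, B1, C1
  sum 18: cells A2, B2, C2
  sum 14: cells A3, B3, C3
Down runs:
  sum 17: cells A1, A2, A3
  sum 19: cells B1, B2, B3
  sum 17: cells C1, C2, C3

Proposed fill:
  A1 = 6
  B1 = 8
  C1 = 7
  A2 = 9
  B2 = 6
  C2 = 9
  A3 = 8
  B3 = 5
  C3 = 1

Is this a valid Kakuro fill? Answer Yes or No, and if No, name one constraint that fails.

No — the across run A2–C2 sums to 24, not 18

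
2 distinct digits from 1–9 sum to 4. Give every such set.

{1,3}

2 distinct digits from 1–9 sum between 3 and 17.
Only one set works: {1,3}.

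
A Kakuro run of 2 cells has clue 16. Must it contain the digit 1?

The only way to make 16 from 2 distinct digits is {7,9}, which does not contain 1.

No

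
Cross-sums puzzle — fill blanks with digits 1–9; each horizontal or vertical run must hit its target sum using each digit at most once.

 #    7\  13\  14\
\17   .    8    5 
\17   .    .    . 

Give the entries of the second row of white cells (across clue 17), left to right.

3 5 9

R1C1 = 17 − 13 = 4 completes the 17 across.
R2C1 = 7 − 4 = 3 completes the 7 down.
R2C2 = 13 − 8 = 5 completes the 13 down.
R2C3 = 17 − 8 = 9 completes the 17 across.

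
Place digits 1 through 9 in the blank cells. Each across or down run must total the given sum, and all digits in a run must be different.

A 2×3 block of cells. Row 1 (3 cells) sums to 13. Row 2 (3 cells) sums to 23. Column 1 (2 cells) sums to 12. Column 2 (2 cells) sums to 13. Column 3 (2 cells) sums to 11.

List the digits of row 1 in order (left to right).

4, 7, 2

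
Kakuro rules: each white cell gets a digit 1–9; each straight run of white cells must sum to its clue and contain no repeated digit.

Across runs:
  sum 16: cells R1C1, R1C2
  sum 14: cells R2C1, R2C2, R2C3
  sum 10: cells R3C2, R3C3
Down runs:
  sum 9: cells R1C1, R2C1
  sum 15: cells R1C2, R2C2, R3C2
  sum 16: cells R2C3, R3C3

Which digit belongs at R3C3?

9

16 in 2 cells must be {7,9}.
The 16 across and the 9 down share only 7, so R1C1 = 7.
R1C2 = 16 − 7 = 9 completes the 16 across.
R2C1 = 9 − 7 = 2 completes the 9 down.
No cell is forced outright now. R2C2 can only be 4 or 5 (the digits allowed by both its 14 across and its 15 down). If R2C2 = 4: then R2C3 would have to be in {8} for the 14 across but in {7,9} for the 16 down — contradiction. So R2C2 = 5.
R2C3 = 14 − 7 = 7 completes the 14 across.
R3C2 = 15 − 14 = 1 completes the 15 down.
R3C3 = 10 − 1 = 9 completes the 10 across.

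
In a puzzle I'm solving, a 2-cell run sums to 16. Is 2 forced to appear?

The only way to make 16 from 2 distinct digits is {7,9}, which does not contain 2.

No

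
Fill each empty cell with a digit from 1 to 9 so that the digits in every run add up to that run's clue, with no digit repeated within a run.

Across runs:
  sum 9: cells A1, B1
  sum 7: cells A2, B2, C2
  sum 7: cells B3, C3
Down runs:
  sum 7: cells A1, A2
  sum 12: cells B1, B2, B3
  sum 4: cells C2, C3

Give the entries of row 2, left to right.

7 in 3 cells must be {1,2,4}; 4 in 2 cells must be {1,3}.
The 7 across and the 4 down share only 1, so C2 = 1.
C3 = 4 − 1 = 3 completes the 4 down.
B3 = 7 − 3 = 4 completes the 7 across.
B2 = 2: the only remaining digit allowed by both the 7 across and the 12 down.
B1 = 12 − 6 = 6 completes the 12 down.
A2 = 7 − 3 = 4 completes the 7 across.
A1 = 9 − 6 = 3 completes the 9 across.

4 2 1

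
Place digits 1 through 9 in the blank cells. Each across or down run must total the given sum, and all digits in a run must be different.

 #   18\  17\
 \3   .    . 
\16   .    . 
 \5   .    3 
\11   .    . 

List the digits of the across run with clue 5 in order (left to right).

2, 3

3 in 2 cells must be {1,2}; 16 in 2 cells must be {7,9}.
R3C1 = 5 − 3 = 2 completes the 5 across.
R1C1 = 1: the only remaining digit allowed by both the 3 across and the 18 down.
R1C2 = 3 − 1 = 2 completes the 3 across.
R2C2 = 7: the only remaining digit allowed by both the 16 across and the 17 down.
R4C2 = 17 − 12 = 5 completes the 17 down.
R2C1 = 16 − 7 = 9 completes the 16 across.
R4C1 = 11 − 5 = 6 completes the 11 across.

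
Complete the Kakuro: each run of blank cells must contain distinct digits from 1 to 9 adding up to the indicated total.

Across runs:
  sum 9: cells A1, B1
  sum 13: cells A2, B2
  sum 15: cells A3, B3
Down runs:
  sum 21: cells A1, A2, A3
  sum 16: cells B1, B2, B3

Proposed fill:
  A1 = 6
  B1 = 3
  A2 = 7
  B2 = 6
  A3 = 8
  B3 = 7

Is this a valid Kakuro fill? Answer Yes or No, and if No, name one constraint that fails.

Yes

Across: 6+3=9; 7+6=13; 8+7=15. Down: 6+7+8=21; 3+6+7=16. No digit repeats within any run.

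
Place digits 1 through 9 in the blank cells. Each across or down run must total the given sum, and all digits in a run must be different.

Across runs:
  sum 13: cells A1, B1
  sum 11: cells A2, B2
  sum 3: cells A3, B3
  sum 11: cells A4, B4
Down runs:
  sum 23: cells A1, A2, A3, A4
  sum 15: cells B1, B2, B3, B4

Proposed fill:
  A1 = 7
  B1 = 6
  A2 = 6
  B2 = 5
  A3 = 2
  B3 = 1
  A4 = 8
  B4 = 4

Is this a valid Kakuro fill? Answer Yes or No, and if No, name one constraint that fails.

No — the down run B1–B4 sums to 16, not 15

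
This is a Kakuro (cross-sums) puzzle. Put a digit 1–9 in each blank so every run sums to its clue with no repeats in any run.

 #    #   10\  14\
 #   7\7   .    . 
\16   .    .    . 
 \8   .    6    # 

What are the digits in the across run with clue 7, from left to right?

1 6

R3C1 = 8 − 6 = 2 completes the 8 across.
R2C1 = 7 − 2 = 5 completes the 7 down.
R2C2 = 3: the only remaining digit allowed by both the 16 across and the 10 down.
R2C3 = 16 − 8 = 8 completes the 16 across.
R1C2 = 10 − 9 = 1 completes the 10 down.
R1C3 = 7 − 1 = 6 completes the 7 across.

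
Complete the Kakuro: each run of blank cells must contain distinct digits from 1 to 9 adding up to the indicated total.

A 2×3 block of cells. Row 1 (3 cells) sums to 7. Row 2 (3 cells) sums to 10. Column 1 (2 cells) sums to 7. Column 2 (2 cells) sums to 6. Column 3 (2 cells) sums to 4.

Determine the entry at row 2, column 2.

2

7 in 3 cells must be {1,2,4}; 4 in 2 cells must be {1,3}.
The 7 across and the 4 down share only 1, so (1,3) = 1.
(2,3) = 4 − 1 = 3 completes the 4 down.
Nothing is forced directly, so branch on (1,1), whose candidates are 2 or 4. If (1,1) = 4: that forces (1,2) = 2, after which (2,1) would have to be in {1,2,5,6} for the 10 across but in {3} for the 7 down — contradiction. So (1,1) = 2.
(1,2) = 7 − 3 = 4 completes the 7 across.
(2,1) = 7 − 2 = 5 completes the 7 down.
(2,2) = 10 − 8 = 2 completes the 10 across.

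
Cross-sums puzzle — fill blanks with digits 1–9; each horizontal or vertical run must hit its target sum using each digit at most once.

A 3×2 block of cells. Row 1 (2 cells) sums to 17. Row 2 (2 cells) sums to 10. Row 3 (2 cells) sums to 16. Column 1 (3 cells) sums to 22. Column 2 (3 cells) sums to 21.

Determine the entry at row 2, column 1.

17 in 2 cells must be {8,9}; 16 in 2 cells must be {7,9}.
Nothing is forced directly, so branch on (1,1), whose candidates are 8 or 9. If (1,1) = 8: that forces (1,2) = 9, (2,1) = 9, after which (2,2) would have to be in {1} for the 10 across but in {4,5,7,8} for the 21 down — contradiction. So (1,1) = 9.
(1,2) = 17 − 9 = 8 completes the 17 across.
Given what's placed, (3,1) must be 7 to fit the 16 across and 22 down.
(3,2) = 16 − 7 = 9 completes the 16 across.
(2,1) = 22 − 16 = 6 completes the 22 down.
(2,2) = 10 − 6 = 4 completes the 10 across.

6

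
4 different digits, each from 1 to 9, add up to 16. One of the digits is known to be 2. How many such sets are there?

5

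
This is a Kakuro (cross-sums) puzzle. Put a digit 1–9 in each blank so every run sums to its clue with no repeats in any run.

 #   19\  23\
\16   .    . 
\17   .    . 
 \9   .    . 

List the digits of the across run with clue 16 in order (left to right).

7 9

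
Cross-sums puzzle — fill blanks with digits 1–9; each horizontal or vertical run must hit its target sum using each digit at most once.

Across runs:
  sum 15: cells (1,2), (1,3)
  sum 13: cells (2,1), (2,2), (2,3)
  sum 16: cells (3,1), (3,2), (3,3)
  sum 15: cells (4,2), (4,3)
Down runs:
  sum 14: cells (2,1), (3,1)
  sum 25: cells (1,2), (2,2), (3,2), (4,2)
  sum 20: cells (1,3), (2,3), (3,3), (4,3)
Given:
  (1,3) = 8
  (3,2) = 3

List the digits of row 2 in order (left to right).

5, 6, 2

(1,2) = 15 − 8 = 7 completes the 15 across.
No cell is forced outright now. (2,2) can only be 6 or 9 (the digits allowed by both its 13 across and its 25 down). If (2,2) = 9: then (2,1) would have to be in {1,3} for the 13 across but in {5,6,8,9} for the 14 down — contradiction. So (2,2) = 6.
Given what's placed, (2,1) must be 5 to fit the 13 across and 14 down.
(2,3) = 13 − 11 = 2 completes the 13 across.
(3,1) = 14 − 5 = 9 completes the 14 down.
(3,3) = 16 − 12 = 4 completes the 16 across.
(4,2) = 25 − 16 = 9 completes the 25 down.
(4,3) = 15 − 9 = 6 completes the 15 across.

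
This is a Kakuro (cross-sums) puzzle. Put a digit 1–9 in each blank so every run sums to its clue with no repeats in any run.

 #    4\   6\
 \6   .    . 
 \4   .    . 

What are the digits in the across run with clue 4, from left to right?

3 1

4 in 2 cells must be {1,3}.
The 6 across and the 4 down share only 1, so R1C1 = 1.
R1C2 = 6 − 1 = 5 completes the 6 across.
R2C1 = 4 − 1 = 3 completes the 4 down.
R2C2 = 4 − 3 = 1 completes the 4 across.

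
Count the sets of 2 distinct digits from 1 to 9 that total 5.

2

2 distinct digits from 1–9 sum between 3 and 17.
Enumerating: {1,4}, {2,3}.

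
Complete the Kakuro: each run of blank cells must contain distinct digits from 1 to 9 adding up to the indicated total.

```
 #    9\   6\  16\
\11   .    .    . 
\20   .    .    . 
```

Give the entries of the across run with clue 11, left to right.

16 in 2 cells must be {7,9}.
The 11 across and the 16 down share only 7, so R1C3 = 7.
R2C3 = 16 − 7 = 9 completes the 16 down.
Given what's placed, R1C2 must be 1 to fit the 11 across and 6 down.
R2C2 = 6 − 1 = 5 completes the 6 down.
R1C1 = 11 − 8 = 3 completes the 11 across.
R2C1 = 20 − 14 = 6 completes the 20 across.

3 1 7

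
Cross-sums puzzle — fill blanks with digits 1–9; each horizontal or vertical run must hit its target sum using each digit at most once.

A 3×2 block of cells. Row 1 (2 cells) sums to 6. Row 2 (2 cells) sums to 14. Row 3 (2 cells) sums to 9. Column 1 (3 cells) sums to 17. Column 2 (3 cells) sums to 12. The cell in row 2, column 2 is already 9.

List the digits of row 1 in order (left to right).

4 2

(2,1) = 14 − 9 = 5 completes the 14 across.
(1,1) = 4: the only remaining digit allowed by both the 6 across and the 17 down.
(1,2) = 6 − 4 = 2 completes the 6 across.
(3,1) = 17 − 9 = 8 completes the 17 down.
(3,2) = 9 − 8 = 1 completes the 9 across.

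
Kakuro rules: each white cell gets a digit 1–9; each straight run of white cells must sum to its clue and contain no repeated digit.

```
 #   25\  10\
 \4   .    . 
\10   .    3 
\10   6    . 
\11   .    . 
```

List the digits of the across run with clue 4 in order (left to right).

4 in 2 cells must be {1,3}; 10 in 4 cells must be {1,2,3,4}.
Given what's placed, R1C1 must be 3 to fit the 4 across and 25 down.
R1C2 = 4 − 3 = 1 completes the 4 across.
R2C1 = 10 − 3 = 7 completes the 10 across.
R3C2 = 10 − 6 = 4 completes the 10 across.
R4C1 = 25 − 16 = 9 completes the 25 down.
R4C2 = 11 − 9 = 2 completes the 11 across.

3 1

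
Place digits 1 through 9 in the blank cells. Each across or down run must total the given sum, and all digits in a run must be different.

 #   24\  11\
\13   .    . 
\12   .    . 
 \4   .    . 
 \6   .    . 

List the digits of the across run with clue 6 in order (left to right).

4 in 2 cells must be {1,3}; 11 in 4 cells must be {1,2,3,5}.
Only 5 fits R1C2 under both its across sum 13 and down sum 11.
Given what's placed, R2C2 must be 3 to fit the 12 across and 11 down.
R3C2 = 1: the only remaining digit allowed by both the 4 across and the 11 down.
R4C2 = 11 − 9 = 2 completes the 11 down.
R1C1 = 13 − 5 = 8 completes the 13 across.
R2C1 = 12 − 3 = 9 completes the 12 across.
R3C1 = 4 − 1 = 3 completes the 4 across.
R4C1 = 6 − 2 = 4 completes the 6 across.

4, 2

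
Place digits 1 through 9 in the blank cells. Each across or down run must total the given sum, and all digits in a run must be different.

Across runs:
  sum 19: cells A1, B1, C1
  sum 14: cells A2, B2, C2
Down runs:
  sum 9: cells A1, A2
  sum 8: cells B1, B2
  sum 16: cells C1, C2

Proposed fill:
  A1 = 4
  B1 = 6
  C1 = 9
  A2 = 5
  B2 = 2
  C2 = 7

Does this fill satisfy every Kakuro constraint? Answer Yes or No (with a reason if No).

Across: 4+6+9=19; 5+2+7=14. Down: 4+5=9; 6+2=8; 9+7=16. No digit repeats within any run.

Yes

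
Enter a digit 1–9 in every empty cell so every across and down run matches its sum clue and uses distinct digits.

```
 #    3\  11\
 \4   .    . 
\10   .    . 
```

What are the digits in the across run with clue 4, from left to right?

1, 3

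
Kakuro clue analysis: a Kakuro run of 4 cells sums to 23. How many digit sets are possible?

9

4 distinct digits from 1–9 sum between 10 and 30.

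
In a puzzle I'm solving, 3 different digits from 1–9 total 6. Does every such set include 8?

The only way to make 6 from 3 distinct digits is {1,2,3}, which does not contain 8.

No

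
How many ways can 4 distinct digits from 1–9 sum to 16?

8

4 distinct digits from 1–9 sum between 10 and 30.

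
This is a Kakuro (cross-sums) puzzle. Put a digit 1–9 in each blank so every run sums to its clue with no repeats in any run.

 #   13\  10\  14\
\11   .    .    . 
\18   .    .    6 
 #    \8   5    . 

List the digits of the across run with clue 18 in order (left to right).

R3C3 = 8 − 5 = 3 completes the 8 across.
R1C3 = 14 − 9 = 5 completes the 14 down.
R1C1 = 4: the only remaining digit allowed by both the 11 across and the 13 down.
R1C2 = 11 − 9 = 2 completes the 11 across.
R2C1 = 13 − 4 = 9 completes the 13 down.
R2C2 = 18 − 15 = 3 completes the 18 across.

9 3 6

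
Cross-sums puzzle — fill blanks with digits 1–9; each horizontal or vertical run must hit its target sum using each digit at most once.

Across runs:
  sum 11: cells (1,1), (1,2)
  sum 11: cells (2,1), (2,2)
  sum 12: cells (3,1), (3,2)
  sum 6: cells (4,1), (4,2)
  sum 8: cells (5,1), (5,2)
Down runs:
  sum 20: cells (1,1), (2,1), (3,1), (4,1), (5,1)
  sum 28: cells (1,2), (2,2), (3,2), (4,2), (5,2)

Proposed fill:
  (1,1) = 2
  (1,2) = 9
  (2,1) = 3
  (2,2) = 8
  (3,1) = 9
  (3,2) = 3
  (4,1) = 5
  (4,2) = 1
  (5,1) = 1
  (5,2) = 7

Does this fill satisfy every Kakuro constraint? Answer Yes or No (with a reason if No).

Across: 2+9=11; 3+8=11; 9+3=12; 5+1=6; 1+7=8. Down: 2+3+9+5+1=20; 9+8+3+1+7=28. No digit repeats within any run.

Yes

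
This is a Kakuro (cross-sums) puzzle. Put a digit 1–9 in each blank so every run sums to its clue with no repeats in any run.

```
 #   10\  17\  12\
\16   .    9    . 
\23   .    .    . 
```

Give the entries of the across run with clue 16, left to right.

4 9 3

23 in 3 cells must be {6,8,9}; 17 in 2 cells must be {8,9}.
R2C2 = 17 − 9 = 8 completes the 17 down.
Given what's placed, R2C3 must be 9 to fit the 23 across and 12 down.
R1C3 = 12 − 9 = 3 completes the 12 down.
R2C1 = 23 − 17 = 6 completes the 23 across.
R1C1 = 16 − 12 = 4 completes the 16 across.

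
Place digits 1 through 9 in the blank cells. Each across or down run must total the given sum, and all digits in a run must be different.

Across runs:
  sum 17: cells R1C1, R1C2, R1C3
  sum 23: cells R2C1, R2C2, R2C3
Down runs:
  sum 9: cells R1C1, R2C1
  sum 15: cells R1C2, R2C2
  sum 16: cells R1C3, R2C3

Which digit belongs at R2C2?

23 in 3 cells must be {6,8,9}; 16 in 2 cells must be {7,9}.
The 23 across and the 16 down share only 9, so R2C3 = 9.
R1C3 = 16 − 9 = 7 completes the 16 down.
Nothing is forced directly, so branch on R2C1, whose candidates are 6 or 8. If R2C1 = 6: then R1C1 would have to be in {1,2,4,6,8,9} for the 17 across but in {3} for the 9 down — contradiction. So R2C1 = 8.
R1C1 = 9 − 8 = 1 completes the 9 down.
R1C2 = 17 − 8 = 9 completes the 17 across.
R2C2 = 23 − 17 = 6 completes the 23 across.

6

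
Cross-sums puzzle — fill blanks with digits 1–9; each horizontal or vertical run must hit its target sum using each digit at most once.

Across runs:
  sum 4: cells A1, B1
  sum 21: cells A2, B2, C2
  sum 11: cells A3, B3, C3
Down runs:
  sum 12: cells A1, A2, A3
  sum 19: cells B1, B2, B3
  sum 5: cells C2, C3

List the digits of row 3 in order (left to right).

3, 7, 1

4 in 2 cells must be {1,3}.
Only 3 fits B1 under both its across sum 4 and down sum 19.
The 21 across and the 5 down share only 4, so C2 = 4.
B3 = 7: the only remaining digit allowed by both the 11 across and the 19 down.
C3 = 5 − 4 = 1 completes the 5 down.
A1 = 4 − 3 = 1 completes the 4 across.
B2 = 19 − 10 = 9 completes the 19 down.
A3 = 11 − 8 = 3 completes the 11 across.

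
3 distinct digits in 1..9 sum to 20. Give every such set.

{3,8,9}; {4,7,9}; {5,6,9}; {5,7,8}

3 distinct digits from 1–9 sum between 6 and 24.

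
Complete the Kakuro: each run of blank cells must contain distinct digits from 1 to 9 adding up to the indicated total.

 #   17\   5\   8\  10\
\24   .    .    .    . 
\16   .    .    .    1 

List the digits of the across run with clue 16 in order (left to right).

17 in 2 cells must be {8,9}.
R1C4 = 10 − 1 = 9 completes the 10 down.
Given what's placed, R1C1 must be 8 to fit the 24 across and 17 down.
R2C1 = 17 − 8 = 9 completes the 17 down.
Given what's placed, R2C3 must be 2 to fit the 16 across and 8 down.
R1C3 = 8 − 2 = 6 completes the 8 down.
R2C2 = 16 − 12 = 4 completes the 16 across.
R1C2 = 24 − 23 = 1 completes the 24 across.

9 4 2 1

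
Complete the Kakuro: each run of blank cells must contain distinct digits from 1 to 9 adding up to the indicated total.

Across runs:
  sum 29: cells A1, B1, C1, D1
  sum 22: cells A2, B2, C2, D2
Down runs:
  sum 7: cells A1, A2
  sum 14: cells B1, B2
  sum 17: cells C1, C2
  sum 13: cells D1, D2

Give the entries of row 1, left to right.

5, 9, 8, 7

29 in 4 cells must be {5,7,8,9}; 17 in 2 cells must be {8,9}.
Only 5 fits A1 under both its across sum 29 and down sum 7.
A2 = 7 − 5 = 2 completes the 7 down.
Nothing is forced directly, so branch on B1, whose candidates are 8 or 9. If B1 = 8: that forces C1 = 9, D1 = 7, B2 = 6, after which C2 would have to be in {5,9} for the 22 across but in {8} for the 17 down — contradiction. So B1 = 9.
C1 = 8: the only remaining digit allowed by both the 29 across and the 17 down.
D1 = 29 − 22 = 7 completes the 29 across.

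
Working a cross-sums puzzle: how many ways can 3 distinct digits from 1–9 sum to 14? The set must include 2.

3 distinct digits from 1–9 sum between 6 and 24.
Keeping only sets containing 2.
Enumerating: {2,3,9}, {2,4,8}, {2,5,7}.

3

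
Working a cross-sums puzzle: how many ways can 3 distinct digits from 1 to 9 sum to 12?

7

3 distinct digits from 1–9 sum between 6 and 24.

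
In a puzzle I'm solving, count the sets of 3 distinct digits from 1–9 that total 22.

2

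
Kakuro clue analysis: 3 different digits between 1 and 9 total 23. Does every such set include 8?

Yes

The only way to make 23 from 3 distinct digits is {6,8,9}, which contains 8.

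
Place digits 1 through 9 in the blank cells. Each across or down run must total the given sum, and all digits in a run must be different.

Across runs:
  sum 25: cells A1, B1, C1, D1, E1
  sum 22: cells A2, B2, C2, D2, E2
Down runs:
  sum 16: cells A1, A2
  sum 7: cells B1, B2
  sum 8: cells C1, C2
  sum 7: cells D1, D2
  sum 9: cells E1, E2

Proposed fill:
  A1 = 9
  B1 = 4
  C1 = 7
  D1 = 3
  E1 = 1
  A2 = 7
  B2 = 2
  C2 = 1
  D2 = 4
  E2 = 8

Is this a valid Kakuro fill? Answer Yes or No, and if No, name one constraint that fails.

No — the down run B1–B2 sums to 6, not 7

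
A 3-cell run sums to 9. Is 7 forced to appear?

Counterexample: {1,2,6} sums to 9 without using 7.

No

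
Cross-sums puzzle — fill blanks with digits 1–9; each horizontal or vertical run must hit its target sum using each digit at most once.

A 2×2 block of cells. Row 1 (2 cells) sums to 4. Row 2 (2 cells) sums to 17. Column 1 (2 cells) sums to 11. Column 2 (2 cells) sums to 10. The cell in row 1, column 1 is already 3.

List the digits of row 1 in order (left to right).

4 in 2 cells must be {1,3}; 17 in 2 cells must be {8,9}.
(1,2) = 4 − 3 = 1 completes the 4 across.
(2,1) = 11 − 3 = 8 completes the 11 down.
(2,2) = 17 − 8 = 9 completes the 17 across.

3, 1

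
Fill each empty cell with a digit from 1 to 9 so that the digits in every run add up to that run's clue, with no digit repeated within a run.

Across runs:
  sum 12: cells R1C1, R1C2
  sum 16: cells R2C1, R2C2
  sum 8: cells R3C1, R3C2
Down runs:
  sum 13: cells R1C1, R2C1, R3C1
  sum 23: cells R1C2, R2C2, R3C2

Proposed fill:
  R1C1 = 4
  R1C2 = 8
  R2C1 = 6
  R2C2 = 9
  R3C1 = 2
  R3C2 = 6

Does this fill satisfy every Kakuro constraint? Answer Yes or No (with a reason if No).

No — the down run R1C1–R3C1 sums to 12, not 13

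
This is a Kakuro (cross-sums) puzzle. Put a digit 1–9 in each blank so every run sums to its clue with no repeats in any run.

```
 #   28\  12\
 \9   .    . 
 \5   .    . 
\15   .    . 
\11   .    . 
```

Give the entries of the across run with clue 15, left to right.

9 6

Only 4 fits R2C1 under both its across sum 5 and down sum 28.
R2C2 = 5 − 4 = 1 completes the 5 across.
Given what's placed, R3C2 must be 6 to fit the 15 across and 12 down.
R3C1 = 15 − 6 = 9 completes the 15 across.
No cell is forced outright now. R1C1 can only be 7 or 8 (the digits allowed by both its 9 across and its 28 down). If R1C1 = 8: then R1C2 would have to be in {1} for the 9 across but in {2,3} for the 12 down — contradiction. So R1C1 = 7.
R1C2 = 9 − 7 = 2 completes the 9 across.
R4C1 = 28 − 20 = 8 completes the 28 down.
R4C2 = 11 − 8 = 3 completes the 11 across.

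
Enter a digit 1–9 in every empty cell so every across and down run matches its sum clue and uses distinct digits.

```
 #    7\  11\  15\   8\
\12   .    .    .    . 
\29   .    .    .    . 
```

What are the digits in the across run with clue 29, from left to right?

29 in 4 cells must be {5,7,8,9}.
Only 6 fits R1C3 under both its across sum 12 and down sum 15.
The 29 across and the 7 down share only 5, so R2C1 = 5.
R2C3 = 15 − 6 = 9 completes the 15 down.
R2C4 = 7: the only remaining digit allowed by both the 29 across and the 8 down.
R1C1 = 7 − 5 = 2 completes the 7 down.
Given what's placed, R1C2 must be 3 to fit the 12 across and 11 down.
R1C4 = 12 − 11 = 1 completes the 12 across.
R2C2 = 29 − 21 = 8 completes the 29 across.

5 8 9 7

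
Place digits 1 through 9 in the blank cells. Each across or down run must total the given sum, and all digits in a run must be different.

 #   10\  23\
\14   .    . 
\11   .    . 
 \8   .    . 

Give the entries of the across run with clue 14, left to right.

5 9

23 in 3 cells must be {6,8,9}.
The 8 across and the 23 down share only 6, so R3C2 = 6.
R3C1 = 8 − 6 = 2 completes the 8 across.
Given what's placed, R1C1 must be 5 to fit the 14 across and 10 down.
R1C2 = 14 − 5 = 9 completes the 14 across.
R2C1 = 10 − 7 = 3 completes the 10 down.
R2C2 = 11 − 3 = 8 completes the 11 across.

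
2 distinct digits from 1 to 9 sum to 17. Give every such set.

{8,9}

2 distinct digits from 1–9 sum between 3 and 17.
Only one set works: {8,9}.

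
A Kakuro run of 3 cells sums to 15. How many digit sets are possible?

8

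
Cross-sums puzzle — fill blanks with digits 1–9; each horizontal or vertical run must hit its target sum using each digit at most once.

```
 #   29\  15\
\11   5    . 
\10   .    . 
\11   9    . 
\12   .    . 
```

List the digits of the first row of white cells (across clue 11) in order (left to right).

5, 6

29 in 4 cells must be {5,7,8,9}.
R1C2 = 11 − 5 = 6 completes the 11 across.
R3C2 = 11 − 9 = 2 completes the 11 across.
Nothing is forced directly, so branch on R2C1, whose candidates are 7 or 8. If R2C1 = 8: then R2C2 would have to be in {2} for the 10 across but in {3,4} for the 15 down — contradiction. So R2C1 = 7.
R2C2 = 10 − 7 = 3 completes the 10 across.
R4C1 = 29 − 21 = 8 completes the 29 down.
R4C2 = 12 − 8 = 4 completes the 12 across.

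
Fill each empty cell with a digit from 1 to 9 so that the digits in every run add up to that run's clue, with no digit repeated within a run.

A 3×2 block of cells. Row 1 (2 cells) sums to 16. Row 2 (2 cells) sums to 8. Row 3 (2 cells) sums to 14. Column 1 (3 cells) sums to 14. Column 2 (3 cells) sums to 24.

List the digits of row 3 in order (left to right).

6 8

16 in 2 cells must be {7,9}; 24 in 3 cells must be {7,8,9}.
The 8 across and the 24 down share only 7, so (2,2) = 7.
Given what's placed, (1,2) must be 9 to fit the 16 across and 24 down.
(2,1) = 8 − 7 = 1 completes the 8 across.
(3,2) = 24 − 16 = 8 completes the 24 down.
(1,1) = 16 − 9 = 7 completes the 16 across.
(3,1) = 14 − 8 = 6 completes the 14 across.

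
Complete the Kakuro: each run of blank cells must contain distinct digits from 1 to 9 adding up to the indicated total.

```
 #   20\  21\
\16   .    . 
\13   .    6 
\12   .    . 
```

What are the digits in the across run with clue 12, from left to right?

16 in 2 cells must be {7,9}.
Given what's placed, R1C2 must be 7 to fit the 16 across and 21 down.
R2C1 = 13 − 6 = 7 completes the 13 across.
R3C2 = 21 − 13 = 8 completes the 21 down.
R1C1 = 16 − 7 = 9 completes the 16 across.
R3C1 = 12 − 8 = 4 completes the 12 across.

4 8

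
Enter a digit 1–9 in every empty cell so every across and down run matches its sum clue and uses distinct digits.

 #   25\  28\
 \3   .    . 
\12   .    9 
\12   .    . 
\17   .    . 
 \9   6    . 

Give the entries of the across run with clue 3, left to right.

2 1

3 in 2 cells must be {1,2}; 17 in 2 cells must be {8,9}.
R2C1 = 12 − 9 = 3 completes the 12 across.
R4C2 = 8: the only remaining digit allowed by both the 17 across and the 28 down.
R5C2 = 9 − 6 = 3 completes the 9 across.
Given what's placed, R3C2 must be 7 to fit the 12 across and 28 down.
R4C1 = 17 − 8 = 9 completes the 17 across.
Given what's placed, R1C1 must be 2 to fit the 3 across and 25 down.
R1C2 = 3 − 2 = 1 completes the 3 across.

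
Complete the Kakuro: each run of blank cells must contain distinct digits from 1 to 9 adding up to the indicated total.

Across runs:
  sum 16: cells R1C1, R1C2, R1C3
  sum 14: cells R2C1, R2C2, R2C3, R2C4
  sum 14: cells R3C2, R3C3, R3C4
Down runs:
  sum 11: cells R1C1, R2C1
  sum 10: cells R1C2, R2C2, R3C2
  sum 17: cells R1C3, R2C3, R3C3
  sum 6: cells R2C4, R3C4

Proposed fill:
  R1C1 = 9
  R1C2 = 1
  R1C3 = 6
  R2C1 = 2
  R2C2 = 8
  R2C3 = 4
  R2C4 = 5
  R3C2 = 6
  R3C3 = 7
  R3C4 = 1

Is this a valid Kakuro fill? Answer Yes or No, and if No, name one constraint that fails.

No — the down run R1C2–R3C2 sums to 15, not 10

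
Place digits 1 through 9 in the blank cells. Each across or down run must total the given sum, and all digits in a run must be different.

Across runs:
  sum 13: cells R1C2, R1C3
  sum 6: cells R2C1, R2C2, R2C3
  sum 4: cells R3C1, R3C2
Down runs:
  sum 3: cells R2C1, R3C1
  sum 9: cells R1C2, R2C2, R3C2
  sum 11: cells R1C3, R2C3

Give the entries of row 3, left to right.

6 in 3 cells must be {1,2,3}; 4 in 2 cells must be {1,3}; 3 in 2 cells must be {1,2}.
The 4 across and the 3 down share only 1, so R3C1 = 1.
R3C2 = 4 − 1 = 3 completes the 4 across.
R2C1 = 3 − 1 = 2 completes the 3 down.
R2C2 = 1: the only remaining digit allowed by both the 6 across and the 9 down.
R2C3 = 6 − 3 = 3 completes the 6 across.
R1C2 = 9 − 4 = 5 completes the 9 down.
R1C3 = 13 − 5 = 8 completes the 13 across.

1 3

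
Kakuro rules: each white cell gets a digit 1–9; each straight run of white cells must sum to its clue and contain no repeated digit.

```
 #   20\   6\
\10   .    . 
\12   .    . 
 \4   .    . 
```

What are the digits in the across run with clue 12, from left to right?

9 3

4 in 2 cells must be {1,3}; 6 in 3 cells must be {1,2,3}.
The 12 across and the 6 down share only 3, so R2C2 = 3.
The 4 across and the 20 down share only 3, so R3C1 = 3.
R3C2 = 4 − 3 = 1 completes the 4 across.
R1C2 = 6 − 4 = 2 completes the 6 down.
R2C1 = 12 − 3 = 9 completes the 12 across.
R1C1 = 10 − 2 = 8 completes the 10 across.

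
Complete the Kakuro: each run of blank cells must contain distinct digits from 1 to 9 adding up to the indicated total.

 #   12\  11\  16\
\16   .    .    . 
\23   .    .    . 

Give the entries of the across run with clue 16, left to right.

4 5 7

23 in 3 cells must be {6,8,9}; 16 in 2 cells must be {7,9}.
The 23 across and the 16 down share only 9, so R2C3 = 9.
R1C3 = 16 − 9 = 7 completes the 16 down.
Given what's placed, R2C1 must be 8 to fit the 23 across and 12 down.
R2C2 = 23 − 17 = 6 completes the 23 across.
R1C1 = 12 − 8 = 4 completes the 12 down.
R1C2 = 16 − 11 = 5 completes the 16 across.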